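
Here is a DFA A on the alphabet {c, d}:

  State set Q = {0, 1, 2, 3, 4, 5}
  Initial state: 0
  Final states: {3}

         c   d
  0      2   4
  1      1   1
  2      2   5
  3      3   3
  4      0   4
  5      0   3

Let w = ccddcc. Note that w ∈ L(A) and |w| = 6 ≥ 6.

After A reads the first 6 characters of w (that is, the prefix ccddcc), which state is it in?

3

State sequence: 0 -c-> 2 -c-> 2 -d-> 5 -d-> 3 -c-> 3 -c-> 3

After reading 6 characters, A is in state 3.
(This kind of state-tracing is the core of the pumping-lemma construction: with 6 states, pigeonhole forces a repeat within the first 6 steps.)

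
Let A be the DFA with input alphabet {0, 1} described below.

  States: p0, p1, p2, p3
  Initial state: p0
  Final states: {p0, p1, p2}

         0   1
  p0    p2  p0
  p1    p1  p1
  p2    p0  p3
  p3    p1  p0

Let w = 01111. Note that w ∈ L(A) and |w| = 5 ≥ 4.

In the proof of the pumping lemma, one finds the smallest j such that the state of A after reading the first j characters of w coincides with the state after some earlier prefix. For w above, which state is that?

State sequence: p0 -0-> p2 -1-> p3 -1-> p0 -1-> p0 -1-> p0
First repeat at step 3: p0 was already visited.

The earliest repeat is at step j = 3: A is in p0, which it already visited at step i = 0.
The DFA has 4 states, so the proof of the pumping lemma guarantees a repeated state among the first 4+1 visited; the segment between the two visits is the pumpable y.

p0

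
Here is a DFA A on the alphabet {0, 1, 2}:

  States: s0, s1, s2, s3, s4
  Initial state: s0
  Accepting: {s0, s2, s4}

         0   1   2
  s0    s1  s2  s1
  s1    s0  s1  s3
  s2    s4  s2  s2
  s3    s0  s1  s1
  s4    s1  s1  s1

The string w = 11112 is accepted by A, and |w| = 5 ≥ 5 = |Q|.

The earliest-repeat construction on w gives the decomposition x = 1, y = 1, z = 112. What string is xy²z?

xy^2z = 1·1·1·112 = 111112.
Reading y = 1 takes A from s2 back to s2, so after x·y·y the machine is still in s2, and z then leads to the accepting state s2. Hence 111112 ∈ L(A).

111112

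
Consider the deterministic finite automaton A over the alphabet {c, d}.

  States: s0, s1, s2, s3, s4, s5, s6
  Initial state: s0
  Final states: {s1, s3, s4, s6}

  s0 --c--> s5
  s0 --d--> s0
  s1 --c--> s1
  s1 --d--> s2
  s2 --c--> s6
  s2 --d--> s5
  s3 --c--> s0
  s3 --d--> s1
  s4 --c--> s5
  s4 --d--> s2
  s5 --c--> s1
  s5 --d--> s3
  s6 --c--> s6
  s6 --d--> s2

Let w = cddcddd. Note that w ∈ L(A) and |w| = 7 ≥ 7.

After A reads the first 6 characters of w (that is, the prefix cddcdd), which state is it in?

s5

State sequence: s0 -c-> s5 -d-> s3 -d-> s1 -c-> s1 -d-> s2 -d-> s5

After reading 6 characters, A is in state s5.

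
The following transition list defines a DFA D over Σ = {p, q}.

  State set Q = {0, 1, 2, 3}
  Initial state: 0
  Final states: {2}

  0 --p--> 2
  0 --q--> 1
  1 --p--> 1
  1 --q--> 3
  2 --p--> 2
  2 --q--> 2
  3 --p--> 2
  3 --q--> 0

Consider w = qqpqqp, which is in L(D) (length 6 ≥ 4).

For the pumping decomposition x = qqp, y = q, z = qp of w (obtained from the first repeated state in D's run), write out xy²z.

xy^2z = qqp·q·q·qp = qqpqqqp.
Reading y = q takes D from 2 back to 2, so after x·y·y the machine is still in 2, and z then leads to the accepting state 2. Hence qqpqqqp ∈ L(D).

qqpqqqp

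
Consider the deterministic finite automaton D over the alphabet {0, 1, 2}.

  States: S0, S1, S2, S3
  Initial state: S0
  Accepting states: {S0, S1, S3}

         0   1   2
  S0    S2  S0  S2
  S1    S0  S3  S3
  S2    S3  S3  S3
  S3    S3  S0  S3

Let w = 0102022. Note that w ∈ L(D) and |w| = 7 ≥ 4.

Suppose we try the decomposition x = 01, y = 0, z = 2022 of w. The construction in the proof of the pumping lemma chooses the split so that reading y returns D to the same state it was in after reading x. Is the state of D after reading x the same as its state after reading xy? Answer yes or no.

yes

State sequence: S0 -0-> S2 -1-> S3 -0-> S3

After x (step 2): S3. After xy (step 3): S3.
They match, so y = 0 drives D around a cycle from S3 back to itself; pumping y any number of times keeps D in S3 before reading z, and xyⁱz ∈ L(D) for every i ≥ 0.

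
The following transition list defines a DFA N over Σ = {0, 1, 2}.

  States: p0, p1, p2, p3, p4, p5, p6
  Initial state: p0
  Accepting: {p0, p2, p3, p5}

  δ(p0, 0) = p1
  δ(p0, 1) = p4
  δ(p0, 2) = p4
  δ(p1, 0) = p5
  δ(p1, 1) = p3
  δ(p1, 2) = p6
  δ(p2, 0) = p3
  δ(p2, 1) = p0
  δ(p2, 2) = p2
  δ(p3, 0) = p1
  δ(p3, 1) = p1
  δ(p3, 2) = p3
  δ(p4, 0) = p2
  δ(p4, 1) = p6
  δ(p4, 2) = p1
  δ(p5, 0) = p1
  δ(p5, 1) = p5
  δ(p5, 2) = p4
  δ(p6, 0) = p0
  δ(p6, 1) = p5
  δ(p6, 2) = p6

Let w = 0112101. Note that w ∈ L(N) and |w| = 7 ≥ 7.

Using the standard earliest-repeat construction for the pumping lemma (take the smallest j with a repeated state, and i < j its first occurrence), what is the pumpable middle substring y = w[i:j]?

11

Run of N on w = 0 1 1 2 1 0 1:
  step 0: p0  (start)
  step 1: p1  (read 0: p0→p1)
  step 2: p3  (read 1: p1→p3)
  step 3: p1  (read 1: p3→p1)   ← first repeat (p1 seen earlier)
  step 4: p6  (read 2: p1→p6)
  step 5: p5  (read 1: p6→p5)
  step 6: p1  (read 0: p5→p1)
  step 7: p3  (read 1: p1→p3)

So i = 1, j = 3, giving x = w[0:1] = 0, y = w[1:3] = 11, z = w[3:7] = 2101.
Check: |xy| = 3 ≤ 7 and |y| = 2 ≥ 1. Reading y takes N from p1 back to p1, so every xyⁱz is accepted.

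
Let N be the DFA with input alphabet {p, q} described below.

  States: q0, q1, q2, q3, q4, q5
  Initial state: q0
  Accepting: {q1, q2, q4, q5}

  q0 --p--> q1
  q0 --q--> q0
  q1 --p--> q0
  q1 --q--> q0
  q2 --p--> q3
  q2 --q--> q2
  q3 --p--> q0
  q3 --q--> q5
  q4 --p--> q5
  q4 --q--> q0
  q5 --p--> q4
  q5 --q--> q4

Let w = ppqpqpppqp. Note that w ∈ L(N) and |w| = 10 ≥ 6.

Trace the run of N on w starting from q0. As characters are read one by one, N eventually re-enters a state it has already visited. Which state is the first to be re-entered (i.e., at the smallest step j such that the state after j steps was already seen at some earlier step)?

Run of N on w = p p q p q p p p q p:
  step 0: q0  (start)
  step 1: q1  (read p: q0→q1)
  step 2: q0  (read p: q1→q0)   ← first repeat (q0 seen earlier)
  step 3: q0  (read q: q0→q0)
  step 4: q1  (read p: q0→q1)
  step 5: q0  (read q: q1→q0)
  step 6: q1  (read p: q0→q1)
  step 7: q0  (read p: q1→q0)
  step 8: q1  (read p: q0→q1)
  step 9: q0  (read q: q1→q0)
  step 10: q1  (read p: q0→q1)

The earliest repeat is at step j = 2: N is in q0, which it already visited at step i = 0.
The DFA has 6 states, so the proof of the pumping lemma guarantees a repeated state among the first 6+1 visited; the segment between the two visits is the pumpable y.

q0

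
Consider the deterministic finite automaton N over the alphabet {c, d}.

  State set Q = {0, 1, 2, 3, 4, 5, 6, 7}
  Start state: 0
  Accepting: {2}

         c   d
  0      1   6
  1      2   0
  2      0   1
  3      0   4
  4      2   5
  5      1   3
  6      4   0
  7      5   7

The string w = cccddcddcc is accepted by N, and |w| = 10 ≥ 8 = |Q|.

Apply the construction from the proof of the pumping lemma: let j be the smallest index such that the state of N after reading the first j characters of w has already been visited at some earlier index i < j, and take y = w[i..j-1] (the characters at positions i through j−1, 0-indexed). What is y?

ccc

State sequence: 0 -c-> 1 -c-> 2 -c-> 0 -d-> 6 -d-> 0 -c-> 1 -d-> 0 -d-> 6 -c-> 4 -c-> 2
First repeat at step 3: 0 was already visited.

So i = 0, j = 3, giving x = w[0:0] = ε, y = w[0:3] = ccc, z = w[3:10] = ddcddcc.
Check: |xy| = 3 ≤ 8 and |y| = 3 ≥ 1. Reading y takes N from 0 back to 0, so every xyⁱz is accepted.
With |Q| = 8, pigeonhole forces a state repeat no later than step 8; the substring read between the first and second visits to that state can be pumped.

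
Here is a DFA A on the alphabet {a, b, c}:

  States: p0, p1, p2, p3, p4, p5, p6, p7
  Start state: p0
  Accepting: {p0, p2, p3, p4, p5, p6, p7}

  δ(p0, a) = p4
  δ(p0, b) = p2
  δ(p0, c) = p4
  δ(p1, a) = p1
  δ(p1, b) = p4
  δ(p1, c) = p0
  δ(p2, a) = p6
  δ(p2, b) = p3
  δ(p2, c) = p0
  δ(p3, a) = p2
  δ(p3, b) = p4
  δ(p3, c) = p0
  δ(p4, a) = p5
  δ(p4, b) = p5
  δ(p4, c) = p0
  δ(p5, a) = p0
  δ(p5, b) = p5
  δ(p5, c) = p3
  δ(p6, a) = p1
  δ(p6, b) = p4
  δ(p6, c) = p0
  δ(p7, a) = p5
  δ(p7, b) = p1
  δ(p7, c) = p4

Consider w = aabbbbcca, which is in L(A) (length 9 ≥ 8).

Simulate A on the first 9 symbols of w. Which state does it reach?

Run of A on the first 9 characters of w = a a b b b b c c a:
  step 0: p0  (start)
  step 1: p4  (read a: p0→p4)
  step 2: p5  (read a: p4→p5)
  step 3: p5  (read b: p5→p5)
  step 4: p5  (read b: p5→p5)
  step 5: p5  (read b: p5→p5)
  step 6: p5  (read b: p5→p5)
  step 7: p3  (read c: p5→p3)
  step 8: p0  (read c: p3→p0)
  step 9: p4  (read a: p0→p4)

After reading 9 characters, A is in state p4.

p4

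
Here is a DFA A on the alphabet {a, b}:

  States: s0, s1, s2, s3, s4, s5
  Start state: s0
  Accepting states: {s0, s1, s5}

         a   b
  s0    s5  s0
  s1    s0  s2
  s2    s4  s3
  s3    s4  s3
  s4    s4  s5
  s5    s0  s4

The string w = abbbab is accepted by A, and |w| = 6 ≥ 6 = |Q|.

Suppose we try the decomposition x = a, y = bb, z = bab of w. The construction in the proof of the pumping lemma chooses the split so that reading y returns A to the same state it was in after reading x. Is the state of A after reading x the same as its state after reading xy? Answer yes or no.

State sequence: s0 -a-> s5 -b-> s4 -b-> s5

After x (step 1): s5. After xy (step 3): s5.
They match, so y = bb drives A around a cycle from s5 back to itself; pumping y any number of times keeps A in s5 before reading z, and xyⁱz ∈ L(A) for every i ≥ 0.

yes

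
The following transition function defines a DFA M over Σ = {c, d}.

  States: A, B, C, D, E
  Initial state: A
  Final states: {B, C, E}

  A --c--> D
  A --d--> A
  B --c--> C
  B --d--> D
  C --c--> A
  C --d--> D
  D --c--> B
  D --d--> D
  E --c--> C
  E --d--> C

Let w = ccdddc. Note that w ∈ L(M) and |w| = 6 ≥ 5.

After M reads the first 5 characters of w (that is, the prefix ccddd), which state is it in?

State sequence: A -c-> D -c-> B -d-> D -d-> D -d-> D

After reading 5 characters, M is in state D.
(This kind of state-tracing is the core of the pumping-lemma construction: with 5 states, pigeonhole forces a repeat within the first 5 steps.)

D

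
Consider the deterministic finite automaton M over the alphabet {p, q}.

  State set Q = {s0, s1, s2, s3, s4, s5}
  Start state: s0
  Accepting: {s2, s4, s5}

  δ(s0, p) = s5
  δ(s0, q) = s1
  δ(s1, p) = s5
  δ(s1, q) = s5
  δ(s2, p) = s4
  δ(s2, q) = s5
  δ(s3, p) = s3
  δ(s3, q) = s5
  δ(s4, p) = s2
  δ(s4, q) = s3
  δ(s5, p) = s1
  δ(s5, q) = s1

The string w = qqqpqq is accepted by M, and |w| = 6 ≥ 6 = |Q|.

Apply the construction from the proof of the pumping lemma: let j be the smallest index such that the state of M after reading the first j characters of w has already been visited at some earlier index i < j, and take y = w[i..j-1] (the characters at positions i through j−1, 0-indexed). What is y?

Run of M on w = q q q p q q:
  step 0: s0  (start)
  step 1: s1  (read q: s0→s1)
  step 2: s5  (read q: s1→s5)
  step 3: s1  (read q: s5→s1)   ← first repeat (s1 seen earlier)
  step 4: s5  (read p: s1→s5)
  step 5: s1  (read q: s5→s1)
  step 6: s5  (read q: s1→s5)

So i = 1, j = 3, giving x = w[0:1] = q, y = w[1:3] = qq, z = w[3:6] = pqq.
Check: |xy| = 3 ≤ 6 and |y| = 2 ≥ 1. Reading y takes M from s1 back to s1, so every xyⁱz is accepted.
The DFA has 6 states, so the proof of the pumping lemma guarantees a repeated state among the first 6+1 visited; the segment between the two visits is the pumpable y.

qq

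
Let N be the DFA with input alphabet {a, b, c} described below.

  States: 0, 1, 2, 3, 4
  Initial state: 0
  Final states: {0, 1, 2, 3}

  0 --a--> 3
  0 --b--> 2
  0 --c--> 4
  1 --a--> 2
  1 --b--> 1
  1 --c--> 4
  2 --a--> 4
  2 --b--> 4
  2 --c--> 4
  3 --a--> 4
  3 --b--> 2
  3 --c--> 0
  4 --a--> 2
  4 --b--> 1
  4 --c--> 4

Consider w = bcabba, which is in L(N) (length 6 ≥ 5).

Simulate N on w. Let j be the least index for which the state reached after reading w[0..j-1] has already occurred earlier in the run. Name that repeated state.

2

Run of N on w = b c a b b a:
  step 0: 0  (start)
  step 1: 2  (read b: 0→2)
  step 2: 4  (read c: 2→4)
  step 3: 2  (read a: 4→2)   ← first repeat (2 seen earlier)
  step 4: 4  (read b: 2→4)
  step 5: 1  (read b: 4→1)
  step 6: 2  (read a: 1→2)

The earliest repeat is at step j = 3: N is in 2, which it already visited at step i = 1.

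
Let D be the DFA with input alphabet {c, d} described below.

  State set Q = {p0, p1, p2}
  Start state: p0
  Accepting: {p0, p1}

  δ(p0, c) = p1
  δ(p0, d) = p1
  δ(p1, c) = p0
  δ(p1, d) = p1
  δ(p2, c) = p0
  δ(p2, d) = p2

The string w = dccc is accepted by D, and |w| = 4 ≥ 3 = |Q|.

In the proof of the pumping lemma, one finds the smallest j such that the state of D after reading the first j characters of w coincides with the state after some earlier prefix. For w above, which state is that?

p0

Run of D on w = d c c c:
  step 0: p0  (start)
  step 1: p1  (read d: p0→p1)
  step 2: p0  (read c: p1→p0)   ← first repeat (p0 seen earlier)
  step 3: p1  (read c: p0→p1)
  step 4: p0  (read c: p1→p0)

The earliest repeat is at step j = 2: D is in p0, which it already visited at step i = 0.
With |Q| = 3, pigeonhole forces a state repeat no later than step 3; the substring read between the first and second visits to that state can be pumped.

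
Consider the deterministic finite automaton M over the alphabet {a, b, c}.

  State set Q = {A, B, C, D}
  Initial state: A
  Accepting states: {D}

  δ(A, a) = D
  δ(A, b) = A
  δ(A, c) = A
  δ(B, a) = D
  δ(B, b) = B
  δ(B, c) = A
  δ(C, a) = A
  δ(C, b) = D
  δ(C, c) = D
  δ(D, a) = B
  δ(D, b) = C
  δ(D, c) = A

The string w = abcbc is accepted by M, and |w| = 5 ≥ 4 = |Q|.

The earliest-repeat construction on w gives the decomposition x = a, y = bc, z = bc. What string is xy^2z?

xy^2z = a·bc·bc·bc = abcbcbc.
Reading y = bc takes M from D back to D, so after x·y·y the machine is still in D, and z then leads to the accepting state D. Hence abcbcbc ∈ L(M).

abcbcbc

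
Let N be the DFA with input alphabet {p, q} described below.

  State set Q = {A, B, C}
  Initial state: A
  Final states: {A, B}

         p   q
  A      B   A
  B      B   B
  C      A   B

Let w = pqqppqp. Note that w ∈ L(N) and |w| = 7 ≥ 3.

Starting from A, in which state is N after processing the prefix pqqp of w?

B

State sequence: A -p-> B -q-> B -q-> B -p-> B

After reading 4 characters, N is in state B.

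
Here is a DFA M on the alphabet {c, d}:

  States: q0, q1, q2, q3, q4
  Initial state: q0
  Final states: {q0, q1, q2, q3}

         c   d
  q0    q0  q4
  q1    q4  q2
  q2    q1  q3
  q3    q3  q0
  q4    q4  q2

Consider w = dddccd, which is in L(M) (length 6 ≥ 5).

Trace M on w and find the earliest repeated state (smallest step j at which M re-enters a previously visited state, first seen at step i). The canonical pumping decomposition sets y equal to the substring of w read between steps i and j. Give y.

State sequence: q0 -d-> q4 -d-> q2 -d-> q3 -c-> q3 -c-> q3 -d-> q0
First repeat at step 4: q3 was already visited.

So i = 3, j = 4, giving x = w[0:3] = ddd, y = w[3:4] = c, z = w[4:6] = cd.
Check: |xy| = 4 ≤ 5 and |y| = 1 ≥ 1. Reading y takes M from q3 back to q3, so every xyⁱz is accepted.
Pumping length from the standard proof: p = 5 (the number of states). The repeated state found above gives |xy| = j ≤ 5 and |y| = j − i ≥ 1.

c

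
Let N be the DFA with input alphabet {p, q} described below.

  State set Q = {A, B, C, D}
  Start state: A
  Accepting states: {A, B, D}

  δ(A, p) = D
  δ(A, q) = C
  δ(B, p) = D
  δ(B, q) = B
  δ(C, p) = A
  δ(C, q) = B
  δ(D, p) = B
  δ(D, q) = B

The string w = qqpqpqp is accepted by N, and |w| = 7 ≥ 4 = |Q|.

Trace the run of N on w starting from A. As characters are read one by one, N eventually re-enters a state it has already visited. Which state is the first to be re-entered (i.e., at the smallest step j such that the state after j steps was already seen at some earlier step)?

B

Run of N on w = q q p q p q p:
  step 0: A  (start)
  step 1: C  (read q: A→C)
  step 2: B  (read q: C→B)
  step 3: D  (read p: B→D)
  step 4: B  (read q: D→B)   ← first repeat (B seen earlier)
  step 5: D  (read p: B→D)
  step 6: B  (read q: D→B)
  step 7: D  (read p: B→D)

The earliest repeat is at step j = 4: N is in B, which it already visited at step i = 2.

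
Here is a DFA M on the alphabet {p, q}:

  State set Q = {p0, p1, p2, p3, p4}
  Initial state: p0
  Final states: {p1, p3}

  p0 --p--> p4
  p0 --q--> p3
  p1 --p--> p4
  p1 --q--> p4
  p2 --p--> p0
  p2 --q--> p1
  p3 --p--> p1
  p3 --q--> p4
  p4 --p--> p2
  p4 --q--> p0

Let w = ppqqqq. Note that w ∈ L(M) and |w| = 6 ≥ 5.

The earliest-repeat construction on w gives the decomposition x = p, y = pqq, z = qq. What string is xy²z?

ppqqpqqqq

xy^2z = p·pqq·pqq·qq = ppqqpqqqq.
Reading y = pqq takes M from p4 back to p4, so after x·y·y the machine is still in p4, and z then leads to the accepting state p3. Hence ppqqpqqqq ∈ L(M).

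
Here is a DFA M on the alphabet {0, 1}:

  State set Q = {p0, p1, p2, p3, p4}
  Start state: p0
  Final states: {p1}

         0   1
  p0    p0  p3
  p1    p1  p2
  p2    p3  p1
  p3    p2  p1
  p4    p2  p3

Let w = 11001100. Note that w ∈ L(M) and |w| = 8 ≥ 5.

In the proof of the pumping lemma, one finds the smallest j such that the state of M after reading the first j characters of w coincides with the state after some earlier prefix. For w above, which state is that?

p1

State sequence: p0 -1-> p3 -1-> p1 -0-> p1 -0-> p1 -1-> p2 -1-> p1 -0-> p1 -0-> p1
First repeat at step 3: p1 was already visited.

The earliest repeat is at step j = 3: M is in p1, which it already visited at step i = 2.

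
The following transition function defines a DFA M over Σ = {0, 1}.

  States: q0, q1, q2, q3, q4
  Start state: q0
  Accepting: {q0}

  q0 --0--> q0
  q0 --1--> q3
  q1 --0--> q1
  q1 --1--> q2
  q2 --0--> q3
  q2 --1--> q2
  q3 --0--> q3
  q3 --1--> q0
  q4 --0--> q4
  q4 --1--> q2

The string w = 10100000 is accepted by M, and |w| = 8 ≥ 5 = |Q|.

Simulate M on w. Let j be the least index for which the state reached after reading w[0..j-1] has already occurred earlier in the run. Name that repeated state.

q3

State sequence: q0 -1-> q3 -0-> q3 -1-> q0 -0-> q0 -0-> q0 -0-> q0 -0-> q0 -0-> q0
First repeat at step 2: q3 was already visited.

The earliest repeat is at step j = 2: M is in q3, which it already visited at step i = 1.
The DFA has 5 states, so the proof of the pumping lemma guarantees a repeated state among the first 5+1 visited; the segment between the two visits is the pumpable y.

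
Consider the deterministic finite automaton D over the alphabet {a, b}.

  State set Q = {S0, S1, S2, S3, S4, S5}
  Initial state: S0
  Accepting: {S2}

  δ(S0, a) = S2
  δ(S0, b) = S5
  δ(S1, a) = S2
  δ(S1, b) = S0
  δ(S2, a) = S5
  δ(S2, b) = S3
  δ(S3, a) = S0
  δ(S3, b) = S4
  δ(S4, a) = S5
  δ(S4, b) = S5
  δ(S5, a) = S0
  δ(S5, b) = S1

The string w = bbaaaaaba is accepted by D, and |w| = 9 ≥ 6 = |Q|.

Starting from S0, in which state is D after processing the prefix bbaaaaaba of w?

State sequence: S0 -b-> S5 -b-> S1 -a-> S2 -a-> S5 -a-> S0 -a-> S2 -a-> S5 -b-> S1 -a-> S2

After reading 9 characters, D is in state S2.

S2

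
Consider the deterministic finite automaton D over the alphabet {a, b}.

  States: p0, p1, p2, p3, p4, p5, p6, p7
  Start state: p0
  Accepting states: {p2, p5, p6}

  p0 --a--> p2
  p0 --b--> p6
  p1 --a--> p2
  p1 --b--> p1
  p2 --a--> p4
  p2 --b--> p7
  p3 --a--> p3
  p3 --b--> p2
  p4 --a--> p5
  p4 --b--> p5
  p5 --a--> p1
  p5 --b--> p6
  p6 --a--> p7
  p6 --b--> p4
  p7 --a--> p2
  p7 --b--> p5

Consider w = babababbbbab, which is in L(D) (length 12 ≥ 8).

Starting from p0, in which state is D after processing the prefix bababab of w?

p7

State sequence: p0 -b-> p6 -a-> p7 -b-> p5 -a-> p1 -b-> p1 -a-> p2 -b-> p7

After reading 7 characters, D is in state p7.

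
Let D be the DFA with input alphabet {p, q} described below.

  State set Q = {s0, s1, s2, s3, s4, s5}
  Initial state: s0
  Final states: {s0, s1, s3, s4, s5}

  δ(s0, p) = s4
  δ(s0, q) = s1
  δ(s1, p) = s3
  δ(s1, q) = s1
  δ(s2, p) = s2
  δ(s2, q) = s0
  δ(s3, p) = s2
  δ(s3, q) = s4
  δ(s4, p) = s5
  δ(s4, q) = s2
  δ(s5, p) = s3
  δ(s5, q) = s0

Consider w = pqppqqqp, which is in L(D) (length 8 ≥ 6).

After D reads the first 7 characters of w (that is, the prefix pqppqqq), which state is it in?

Run of D on the first 7 characters of w = p q p p q q q:
  step 0: s0  (start)
  step 1: s4  (read p: s0→s4)
  step 2: s2  (read q: s4→s2)
  step 3: s2  (read p: s2→s2)
  step 4: s2  (read p: s2→s2)
  step 5: s0  (read q: s2→s0)
  step 6: s1  (read q: s0→s1)
  step 7: s1  (read q: s1→s1)

After reading 7 characters, D is in state s1.

s1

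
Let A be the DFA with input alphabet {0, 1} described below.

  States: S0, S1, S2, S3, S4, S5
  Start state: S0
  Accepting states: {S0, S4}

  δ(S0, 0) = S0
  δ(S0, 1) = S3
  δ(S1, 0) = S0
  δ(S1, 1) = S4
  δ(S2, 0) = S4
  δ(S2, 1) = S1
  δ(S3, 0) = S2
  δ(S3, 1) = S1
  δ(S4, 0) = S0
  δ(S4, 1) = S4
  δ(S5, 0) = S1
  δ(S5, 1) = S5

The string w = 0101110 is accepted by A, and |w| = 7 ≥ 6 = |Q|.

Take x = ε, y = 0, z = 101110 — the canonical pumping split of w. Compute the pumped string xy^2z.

00101110

xy^2z = ε·0·0·101110 = 00101110.
Reading y = 0 takes A from S0 back to S0, so after x·y·y the machine is still in S0, and z then leads to the accepting state S0. Hence 00101110 ∈ L(A).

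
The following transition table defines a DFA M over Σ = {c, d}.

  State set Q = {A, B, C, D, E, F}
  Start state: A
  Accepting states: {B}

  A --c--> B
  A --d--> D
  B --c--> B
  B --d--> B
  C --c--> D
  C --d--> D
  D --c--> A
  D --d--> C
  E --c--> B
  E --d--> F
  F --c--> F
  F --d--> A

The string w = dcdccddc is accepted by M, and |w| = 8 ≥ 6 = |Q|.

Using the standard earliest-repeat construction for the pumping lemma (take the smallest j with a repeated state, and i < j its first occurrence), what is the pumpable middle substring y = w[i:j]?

State sequence: A -d-> D -c-> A -d-> D -c-> A -c-> B -d-> B -d-> B -c-> B
First repeat at step 2: A was already visited.

So i = 0, j = 2, giving x = w[0:0] = ε, y = w[0:2] = dc, z = w[2:8] = dccddc.
Check: |xy| = 2 ≤ 6 and |y| = 2 ≥ 1. Reading y takes M from A back to A, so every xyⁱz is accepted.
Pumping length from the standard proof: p = 6 (the number of states). The repeated state found above gives |xy| = j ≤ 6 and |y| = j − i ≥ 1.

dc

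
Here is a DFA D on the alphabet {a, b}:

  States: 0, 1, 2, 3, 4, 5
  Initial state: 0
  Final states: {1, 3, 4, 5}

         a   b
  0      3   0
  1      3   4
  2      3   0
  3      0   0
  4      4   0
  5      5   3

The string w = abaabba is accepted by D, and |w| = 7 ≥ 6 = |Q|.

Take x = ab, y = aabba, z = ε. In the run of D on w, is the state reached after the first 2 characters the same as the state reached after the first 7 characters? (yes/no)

State sequence: 0 -a-> 3 -b-> 0 -a-> 3 -a-> 0 -b-> 0 -b-> 0 -a-> 3

After x (step 2): 0. After xy (step 7): 3.
They differ (0 ≠ 3), so y is not a cycle from the state after x; this split is not the one the pumping-lemma construction produces, and pumping y need not keep the string in L(D).

no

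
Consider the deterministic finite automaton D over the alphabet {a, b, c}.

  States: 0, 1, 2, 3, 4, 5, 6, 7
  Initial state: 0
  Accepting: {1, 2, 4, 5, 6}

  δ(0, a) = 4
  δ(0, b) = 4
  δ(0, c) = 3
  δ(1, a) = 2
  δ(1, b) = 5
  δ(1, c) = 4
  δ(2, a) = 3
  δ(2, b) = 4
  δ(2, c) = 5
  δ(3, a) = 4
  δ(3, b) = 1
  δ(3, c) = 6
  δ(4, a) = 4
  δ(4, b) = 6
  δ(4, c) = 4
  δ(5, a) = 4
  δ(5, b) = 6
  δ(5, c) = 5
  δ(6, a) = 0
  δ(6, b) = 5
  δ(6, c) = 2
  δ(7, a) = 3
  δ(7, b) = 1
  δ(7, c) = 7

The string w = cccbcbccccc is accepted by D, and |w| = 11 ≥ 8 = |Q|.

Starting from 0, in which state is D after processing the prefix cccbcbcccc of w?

5

Run of D on the first 10 characters of w = c c c b c b c c c c:
  step 0: 0  (start)
  step 1: 3  (read c: 0→3)
  step 2: 6  (read c: 3→6)
  step 3: 2  (read c: 6→2)
  step 4: 4  (read b: 2→4)
  step 5: 4  (read c: 4→4)
  step 6: 6  (read b: 4→6)
  step 7: 2  (read c: 6→2)
  step 8: 5  (read c: 2→5)
  step 9: 5  (read c: 5→5)
  step 10: 5  (read c: 5→5)

After reading 10 characters, D is in state 5.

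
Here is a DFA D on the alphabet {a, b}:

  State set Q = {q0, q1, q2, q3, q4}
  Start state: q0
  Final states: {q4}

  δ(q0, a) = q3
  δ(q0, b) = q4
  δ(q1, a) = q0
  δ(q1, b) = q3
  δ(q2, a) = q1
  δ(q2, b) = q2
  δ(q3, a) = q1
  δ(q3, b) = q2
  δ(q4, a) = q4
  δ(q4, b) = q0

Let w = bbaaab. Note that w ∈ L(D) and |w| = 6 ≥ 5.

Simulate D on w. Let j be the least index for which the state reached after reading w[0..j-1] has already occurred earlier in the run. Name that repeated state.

q0

State sequence: q0 -b-> q4 -b-> q0 -a-> q3 -a-> q1 -a-> q0 -b-> q4
First repeat at step 2: q0 was already visited.

The earliest repeat is at step j = 2: D is in q0, which it already visited at step i = 0.
The DFA has 5 states, so the proof of the pumping lemma guarantees a repeated state among the first 5+1 visited; the segment between the two visits is the pumpable y.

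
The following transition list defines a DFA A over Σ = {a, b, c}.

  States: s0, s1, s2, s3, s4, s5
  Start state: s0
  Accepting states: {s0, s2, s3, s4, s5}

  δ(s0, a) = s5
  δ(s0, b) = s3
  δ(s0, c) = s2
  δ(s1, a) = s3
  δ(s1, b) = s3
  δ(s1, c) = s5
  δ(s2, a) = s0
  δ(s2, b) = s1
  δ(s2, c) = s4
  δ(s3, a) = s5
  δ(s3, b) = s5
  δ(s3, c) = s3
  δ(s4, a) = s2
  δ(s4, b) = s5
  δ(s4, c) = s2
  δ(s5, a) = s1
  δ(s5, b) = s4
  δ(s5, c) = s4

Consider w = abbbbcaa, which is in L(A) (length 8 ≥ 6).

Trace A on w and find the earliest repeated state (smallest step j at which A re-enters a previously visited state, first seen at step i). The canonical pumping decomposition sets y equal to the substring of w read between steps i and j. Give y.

bb

State sequence: s0 -a-> s5 -b-> s4 -b-> s5 -b-> s4 -b-> s5 -c-> s4 -a-> s2 -a-> s0
First repeat at step 3: s5 was already visited.

So i = 1, j = 3, giving x = w[0:1] = a, y = w[1:3] = bb, z = w[3:8] = bbcaa.
Check: |xy| = 3 ≤ 6 and |y| = 2 ≥ 1. Reading y takes A from s5 back to s5, so every xyⁱz is accepted.
The DFA has 6 states, so the proof of the pumping lemma guarantees a repeated state among the first 6+1 visited; the segment between the two visits is the pumpable y.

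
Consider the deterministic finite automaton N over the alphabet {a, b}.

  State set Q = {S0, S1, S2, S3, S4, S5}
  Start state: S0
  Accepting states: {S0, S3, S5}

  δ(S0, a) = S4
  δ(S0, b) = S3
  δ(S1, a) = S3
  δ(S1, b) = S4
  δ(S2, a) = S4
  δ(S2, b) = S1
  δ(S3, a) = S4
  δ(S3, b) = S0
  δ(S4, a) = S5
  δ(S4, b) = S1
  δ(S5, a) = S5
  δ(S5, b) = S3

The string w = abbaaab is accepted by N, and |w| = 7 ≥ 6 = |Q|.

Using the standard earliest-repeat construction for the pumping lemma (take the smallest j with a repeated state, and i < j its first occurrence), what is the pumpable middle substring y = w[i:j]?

bb

Run of N on w = a b b a a a b:
  step 0: S0  (start)
  step 1: S4  (read a: S0→S4)
  step 2: S1  (read b: S4→S1)
  step 3: S4  (read b: S1→S4)   ← first repeat (S4 seen earlier)
  step 4: S5  (read a: S4→S5)
  step 5: S5  (read a: S5→S5)
  step 6: S5  (read a: S5→S5)
  step 7: S3  (read b: S5→S3)

So i = 1, j = 3, giving x = w[0:1] = a, y = w[1:3] = bb, z = w[3:7] = aaab.
Check: |xy| = 3 ≤ 6 and |y| = 2 ≥ 1. Reading y takes N from S4 back to S4, so every xyⁱz is accepted.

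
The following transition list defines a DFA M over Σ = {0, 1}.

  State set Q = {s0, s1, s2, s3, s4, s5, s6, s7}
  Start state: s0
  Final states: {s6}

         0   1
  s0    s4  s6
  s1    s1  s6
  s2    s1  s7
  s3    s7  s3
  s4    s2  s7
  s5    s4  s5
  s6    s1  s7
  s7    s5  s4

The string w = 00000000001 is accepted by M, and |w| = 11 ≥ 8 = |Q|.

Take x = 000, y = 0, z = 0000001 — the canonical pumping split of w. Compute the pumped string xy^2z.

000000000001

xy^2z = 000·0·0·0000001 = 000000000001.
Reading y = 0 takes M from s1 back to s1, so after x·y·y the machine is still in s1, and z then leads to the accepting state s6. Hence 000000000001 ∈ L(M).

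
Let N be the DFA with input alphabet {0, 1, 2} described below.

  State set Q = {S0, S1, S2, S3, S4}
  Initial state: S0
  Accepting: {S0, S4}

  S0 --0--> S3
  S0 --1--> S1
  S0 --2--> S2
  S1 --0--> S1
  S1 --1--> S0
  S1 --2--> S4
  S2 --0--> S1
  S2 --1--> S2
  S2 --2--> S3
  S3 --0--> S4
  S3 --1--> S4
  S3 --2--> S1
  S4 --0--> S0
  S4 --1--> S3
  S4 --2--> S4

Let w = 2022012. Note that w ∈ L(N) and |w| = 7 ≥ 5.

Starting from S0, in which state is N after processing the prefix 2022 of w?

Run of N on the first 4 characters of w = 2 0 2 2:
  step 0: S0  (start)
  step 1: S2  (read 2: S0→S2)
  step 2: S1  (read 0: S2→S1)
  step 3: S4  (read 2: S1→S4)
  step 4: S4  (read 2: S4→S4)

After reading 4 characters, N is in state S4.
(This kind of state-tracing is the core of the pumping-lemma construction: with 5 states, pigeonhole forces a repeat within the first 5 steps.)

S4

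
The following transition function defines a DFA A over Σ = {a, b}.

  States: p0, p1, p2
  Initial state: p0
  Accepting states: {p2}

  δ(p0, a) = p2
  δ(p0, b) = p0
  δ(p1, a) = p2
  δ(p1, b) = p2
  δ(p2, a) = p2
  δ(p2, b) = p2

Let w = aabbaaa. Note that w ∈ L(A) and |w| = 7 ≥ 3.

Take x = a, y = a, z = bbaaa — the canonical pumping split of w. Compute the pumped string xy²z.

xy^2z = a·a·a·bbaaa = aaabbaaa.
Reading y = a takes A from p2 back to p2, so after x·y·y the machine is still in p2, and z then leads to the accepting state p2. Hence aaabbaaa ∈ L(A).

aaabbaaa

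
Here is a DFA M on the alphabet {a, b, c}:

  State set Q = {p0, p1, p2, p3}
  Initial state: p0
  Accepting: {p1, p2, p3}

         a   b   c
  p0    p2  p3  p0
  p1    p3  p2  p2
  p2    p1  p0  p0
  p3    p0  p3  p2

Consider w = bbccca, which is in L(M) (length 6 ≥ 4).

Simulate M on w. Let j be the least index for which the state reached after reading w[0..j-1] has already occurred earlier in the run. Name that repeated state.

p3

State sequence: p0 -b-> p3 -b-> p3 -c-> p2 -c-> p0 -c-> p0 -a-> p2
First repeat at step 2: p3 was already visited.

The earliest repeat is at step j = 2: M is in p3, which it already visited at step i = 1.
Since M has 4 states, any run of length ≥ 4 visits 4+1 states, so by pigeonhole some state repeats within the first 4 steps — that repeat gives the pumpable loop.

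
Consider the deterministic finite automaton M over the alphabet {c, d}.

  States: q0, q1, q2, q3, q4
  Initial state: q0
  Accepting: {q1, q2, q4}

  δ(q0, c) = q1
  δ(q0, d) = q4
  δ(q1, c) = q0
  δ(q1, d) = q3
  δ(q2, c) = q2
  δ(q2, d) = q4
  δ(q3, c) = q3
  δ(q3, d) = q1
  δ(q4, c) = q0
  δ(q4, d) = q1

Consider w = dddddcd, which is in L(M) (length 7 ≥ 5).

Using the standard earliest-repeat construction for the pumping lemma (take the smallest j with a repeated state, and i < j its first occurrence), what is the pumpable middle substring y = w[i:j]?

State sequence: q0 -d-> q4 -d-> q1 -d-> q3 -d-> q1 -d-> q3 -c-> q3 -d-> q1
First repeat at step 4: q1 was already visited.

So i = 2, j = 4, giving x = w[0:2] = dd, y = w[2:4] = dd, z = w[4:7] = dcd.
Check: |xy| = 4 ≤ 5 and |y| = 2 ≥ 1. Reading y takes M from q1 back to q1, so every xyⁱz is accepted.
Pumping length from the standard proof: p = 5 (the number of states). The repeated state found above gives |xy| = j ≤ 5 and |y| = j − i ≥ 1.

dd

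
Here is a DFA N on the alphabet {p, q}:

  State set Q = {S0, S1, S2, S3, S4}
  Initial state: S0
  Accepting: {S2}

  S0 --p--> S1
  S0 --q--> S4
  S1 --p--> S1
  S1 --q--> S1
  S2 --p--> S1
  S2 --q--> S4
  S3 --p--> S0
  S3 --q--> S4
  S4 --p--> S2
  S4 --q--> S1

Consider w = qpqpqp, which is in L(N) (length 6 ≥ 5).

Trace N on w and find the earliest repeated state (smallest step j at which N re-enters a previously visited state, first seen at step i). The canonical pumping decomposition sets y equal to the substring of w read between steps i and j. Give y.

State sequence: S0 -q-> S4 -p-> S2 -q-> S4 -p-> S2 -q-> S4 -p-> S2
First repeat at step 3: S4 was already visited.

So i = 1, j = 3, giving x = w[0:1] = q, y = w[1:3] = pq, z = w[3:6] = pqp.
Check: |xy| = 3 ≤ 5 and |y| = 2 ≥ 1. Reading y takes N from S4 back to S4, so every xyⁱz is accepted.

pq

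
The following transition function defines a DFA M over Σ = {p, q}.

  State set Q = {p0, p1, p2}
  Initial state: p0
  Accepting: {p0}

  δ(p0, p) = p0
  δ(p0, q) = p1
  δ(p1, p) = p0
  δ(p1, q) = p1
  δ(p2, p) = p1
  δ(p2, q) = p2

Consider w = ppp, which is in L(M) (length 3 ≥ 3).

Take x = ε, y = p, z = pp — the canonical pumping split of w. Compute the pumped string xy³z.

xy^3z = ε·p·p·p·pp = ppppp.
Reading y = p takes M from p0 back to p0, so after x·y·y·y the machine is still in p0, and z then leads to the accepting state p0. Hence ppppp ∈ L(M).

ppppp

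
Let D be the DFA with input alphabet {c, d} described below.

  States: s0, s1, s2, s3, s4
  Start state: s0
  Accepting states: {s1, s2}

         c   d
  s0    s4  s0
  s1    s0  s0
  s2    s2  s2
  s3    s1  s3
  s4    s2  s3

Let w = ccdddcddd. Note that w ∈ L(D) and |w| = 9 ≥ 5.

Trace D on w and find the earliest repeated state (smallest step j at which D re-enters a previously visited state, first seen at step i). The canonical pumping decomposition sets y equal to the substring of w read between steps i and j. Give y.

d

State sequence: s0 -c-> s4 -c-> s2 -d-> s2 -d-> s2 -d-> s2 -c-> s2 -d-> s2 -d-> s2 -d-> s2
First repeat at step 3: s2 was already visited.

So i = 2, j = 3, giving x = w[0:2] = cc, y = w[2:3] = d, z = w[3:9] = ddcddd.
Check: |xy| = 3 ≤ 5 and |y| = 1 ≥ 1. Reading y takes D from s2 back to s2, so every xyⁱz is accepted.
Since D has 5 states, any run of length ≥ 5 visits 5+1 states, so by pigeonhole some state repeats within the first 5 steps — that repeat gives the pumpable loop.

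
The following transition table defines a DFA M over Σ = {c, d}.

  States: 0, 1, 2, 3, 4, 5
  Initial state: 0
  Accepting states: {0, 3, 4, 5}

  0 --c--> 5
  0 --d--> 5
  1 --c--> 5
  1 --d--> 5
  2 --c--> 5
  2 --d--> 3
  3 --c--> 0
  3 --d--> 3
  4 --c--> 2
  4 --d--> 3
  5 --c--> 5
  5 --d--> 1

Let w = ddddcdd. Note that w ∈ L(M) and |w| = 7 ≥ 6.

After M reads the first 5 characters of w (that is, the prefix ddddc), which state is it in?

Run of M on the first 5 characters of w = d d d d c:
  step 0: 0  (start)
  step 1: 5  (read d: 0→5)
  step 2: 1  (read d: 5→1)
  step 3: 5  (read d: 1→5)
  step 4: 1  (read d: 5→1)
  step 5: 5  (read c: 1→5)

After reading 5 characters, M is in state 5.

5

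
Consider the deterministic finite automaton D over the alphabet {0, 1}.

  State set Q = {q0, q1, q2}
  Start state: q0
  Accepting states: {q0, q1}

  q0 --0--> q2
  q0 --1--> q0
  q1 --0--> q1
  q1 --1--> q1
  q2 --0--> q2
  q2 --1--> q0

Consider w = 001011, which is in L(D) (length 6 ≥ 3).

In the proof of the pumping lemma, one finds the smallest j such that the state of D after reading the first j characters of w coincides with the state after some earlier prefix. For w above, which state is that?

State sequence: q0 -0-> q2 -0-> q2 -1-> q0 -0-> q2 -1-> q0 -1-> q0
First repeat at step 2: q2 was already visited.

The earliest repeat is at step j = 2: D is in q2, which it already visited at step i = 1.
With |Q| = 3, pigeonhole forces a state repeat no later than step 3; the substring read between the first and second visits to that state can be pumped.

q2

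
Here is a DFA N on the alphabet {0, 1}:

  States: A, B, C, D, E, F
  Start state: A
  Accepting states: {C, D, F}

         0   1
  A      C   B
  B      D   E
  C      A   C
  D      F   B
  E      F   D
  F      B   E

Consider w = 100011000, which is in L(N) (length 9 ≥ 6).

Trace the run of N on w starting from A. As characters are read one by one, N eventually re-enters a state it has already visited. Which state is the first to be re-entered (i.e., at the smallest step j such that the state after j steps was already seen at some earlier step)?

Run of N on w = 1 0 0 0 1 1 0 0 0:
  step 0: A  (start)
  step 1: B  (read 1: A→B)
  step 2: D  (read 0: B→D)
  step 3: F  (read 0: D→F)
  step 4: B  (read 0: F→B)   ← first repeat (B seen earlier)
  step 5: E  (read 1: B→E)
  step 6: D  (read 1: E→D)
  step 7: F  (read 0: D→F)
  step 8: B  (read 0: F→B)
  step 9: D  (read 0: B→D)

The earliest repeat is at step j = 4: N is in B, which it already visited at step i = 1.

B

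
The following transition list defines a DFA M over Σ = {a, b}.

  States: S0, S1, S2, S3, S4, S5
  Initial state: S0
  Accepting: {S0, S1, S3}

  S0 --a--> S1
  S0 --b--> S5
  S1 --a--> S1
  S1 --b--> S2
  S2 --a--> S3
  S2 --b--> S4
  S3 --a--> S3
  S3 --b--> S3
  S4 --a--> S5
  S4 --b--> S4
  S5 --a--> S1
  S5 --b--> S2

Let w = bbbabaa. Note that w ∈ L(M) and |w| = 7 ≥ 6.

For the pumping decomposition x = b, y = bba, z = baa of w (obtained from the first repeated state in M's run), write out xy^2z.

bbbabbabaa

xy^2z = b·bba·bba·baa = bbbabbabaa.
Reading y = bba takes M from S5 back to S5, so after x·y·y the machine is still in S5, and z then leads to the accepting state S3. Hence bbbabbabaa ∈ L(M).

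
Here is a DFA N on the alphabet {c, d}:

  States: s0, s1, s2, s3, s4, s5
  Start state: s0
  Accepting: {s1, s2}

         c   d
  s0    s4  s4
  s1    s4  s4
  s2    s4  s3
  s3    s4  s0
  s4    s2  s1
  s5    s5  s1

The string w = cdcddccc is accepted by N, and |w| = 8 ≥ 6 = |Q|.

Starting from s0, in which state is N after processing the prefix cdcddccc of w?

Run of N on the first 8 characters of w = c d c d d c c c:
  step 0: s0  (start)
  step 1: s4  (read c: s0→s4)
  step 2: s1  (read d: s4→s1)
  step 3: s4  (read c: s1→s4)
  step 4: s1  (read d: s4→s1)
  step 5: s4  (read d: s1→s4)
  step 6: s2  (read c: s4→s2)
  step 7: s4  (read c: s2→s4)
  step 8: s2  (read c: s4→s2)

After reading 8 characters, N is in state s2.
(This kind of state-tracing is the core of the pumping-lemma construction: with 6 states, pigeonhole forces a repeat within the first 6 steps.)

s2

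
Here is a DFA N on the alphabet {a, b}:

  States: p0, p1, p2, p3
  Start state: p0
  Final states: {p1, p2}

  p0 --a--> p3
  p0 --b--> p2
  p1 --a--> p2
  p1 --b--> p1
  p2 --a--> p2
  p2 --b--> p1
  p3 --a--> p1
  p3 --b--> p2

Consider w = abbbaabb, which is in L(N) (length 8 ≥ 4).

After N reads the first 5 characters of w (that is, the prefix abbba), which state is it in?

State sequence: p0 -a-> p3 -b-> p2 -b-> p1 -b-> p1 -a-> p2

After reading 5 characters, N is in state p2.
(This kind of state-tracing is the core of the pumping-lemma construction: with 4 states, pigeonhole forces a repeat within the first 4 steps.)

p2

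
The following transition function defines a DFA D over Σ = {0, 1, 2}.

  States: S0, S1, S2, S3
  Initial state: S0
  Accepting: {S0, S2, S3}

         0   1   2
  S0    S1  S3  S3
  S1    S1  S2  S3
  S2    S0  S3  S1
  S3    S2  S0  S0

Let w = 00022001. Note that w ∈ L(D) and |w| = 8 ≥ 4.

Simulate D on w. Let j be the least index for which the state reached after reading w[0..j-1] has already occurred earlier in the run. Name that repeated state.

S1

Run of D on w = 0 0 0 2 2 0 0 1:
  step 0: S0  (start)
  step 1: S1  (read 0: S0→S1)
  step 2: S1  (read 0: S1→S1)   ← first repeat (S1 seen earlier)
  step 3: S1  (read 0: S1→S1)
  step 4: S3  (read 2: S1→S3)
  step 5: S0  (read 2: S3→S0)
  step 6: S1  (read 0: S0→S1)
  step 7: S1  (read 0: S1→S1)
  step 8: S2  (read 1: S1→S2)

The earliest repeat is at step j = 2: D is in S1, which it already visited at step i = 1.
Since D has 4 states, any run of length ≥ 4 visits 4+1 states, so by pigeonhole some state repeats within the first 4 steps — that repeat gives the pumpable loop.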